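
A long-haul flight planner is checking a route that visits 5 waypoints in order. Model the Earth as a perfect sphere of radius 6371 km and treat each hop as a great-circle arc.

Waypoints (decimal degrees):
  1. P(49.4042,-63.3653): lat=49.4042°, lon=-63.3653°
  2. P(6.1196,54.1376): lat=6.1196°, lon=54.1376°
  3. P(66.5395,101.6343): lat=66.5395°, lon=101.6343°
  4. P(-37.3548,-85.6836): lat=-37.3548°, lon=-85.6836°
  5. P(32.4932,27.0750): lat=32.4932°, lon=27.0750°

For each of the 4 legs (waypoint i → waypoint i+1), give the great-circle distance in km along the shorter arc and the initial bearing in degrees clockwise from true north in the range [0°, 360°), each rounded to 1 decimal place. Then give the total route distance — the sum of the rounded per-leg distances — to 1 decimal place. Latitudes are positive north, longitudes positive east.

Leg 1: φ1=0.8622660, φ2=0.1068072, Δφ=-0.7554588, Δλ=2.0508125 rad; a=sin²(Δφ/2)+cosφ1·cosφ2·sin²(Δλ/2)=0.6089193127; c=2·atan2(√a, √(1-a))=1.790395690; dist=6371·c=11406.611 ≈ 11406.6 km; running total=11406.6 km
Leg 1 bearing: y=sinΔλ·cosφ2=0.88193299, x=cosφ1·sinφ2-sinφ1·cosφ2·cosΔλ=0.41801977; θ=atan2(y, x)=64.6399° ≈ 64.6°
Leg 2: φ1=0.1068072, φ2=1.1613334, Δφ=1.0545262, Δλ=0.8289738 rad; a=sin²(Δφ/2)+cosφ1·cosφ2·sin²(Δλ/2)=0.3173801728; c=2·atan2(√a, √(1-a))=1.196906097; dist=6371·c=7625.489 ≈ 7625.5 km; running total=19032.1 km
Leg 2 bearing: y=sinΔλ·cosφ2=0.29350696, x=cosφ1·sinφ2-sinφ1·cosφ2·cosΔλ=0.88343288; θ=atan2(y, x)=18.3783° ≈ 18.4°
Leg 3: φ1=1.1613334, φ2=-0.6519643, Δφ=-1.8132976, Δλ=-3.2693141 rad; a=sin²(Δφ/2)+cosφ1·cosφ2·sin²(Δλ/2)=0.9352373280; c=2·atan2(√a, √(1-a))=2.626962157; dist=6371·c=16736.376 ≈ 16736.4 km; running total=35768.5 km
Leg 3 bearing: y=sinΔλ·cosφ2=0.10124915, x=cosφ1·sinφ2-sinφ1·cosφ2·cosΔλ=0.48168712; θ=atan2(y, x)=11.8706° ≈ 11.9°
Leg 4: φ1=-0.6519643, φ2=0.5671133, Δφ=1.2190776, Δλ=1.9680088 rad; a=sin²(Δφ/2)+cosφ1·cosφ2·sin²(Δλ/2)=0.7926555708; c=2·atan2(√a, √(1-a))=2.196060074; dist=6371·c=13991.099 ≈ 13991.1 km; running total=49759.6 km
Leg 4 bearing: y=sinΔλ·cosφ2=0.77778625, x=cosφ1·sinφ2-sinφ1·cosφ2·cosΔλ=0.22904022; θ=atan2(y, x)=73.5915° ≈ 73.6°

Leg 1: dist=11406.6 km, bearing=64.6°
Leg 2: dist=7625.5 km, bearing=18.4°
Leg 3: dist=16736.4 km, bearing=11.9°
Leg 4: dist=13991.1 km, bearing=73.6°
Total: 49759.6 km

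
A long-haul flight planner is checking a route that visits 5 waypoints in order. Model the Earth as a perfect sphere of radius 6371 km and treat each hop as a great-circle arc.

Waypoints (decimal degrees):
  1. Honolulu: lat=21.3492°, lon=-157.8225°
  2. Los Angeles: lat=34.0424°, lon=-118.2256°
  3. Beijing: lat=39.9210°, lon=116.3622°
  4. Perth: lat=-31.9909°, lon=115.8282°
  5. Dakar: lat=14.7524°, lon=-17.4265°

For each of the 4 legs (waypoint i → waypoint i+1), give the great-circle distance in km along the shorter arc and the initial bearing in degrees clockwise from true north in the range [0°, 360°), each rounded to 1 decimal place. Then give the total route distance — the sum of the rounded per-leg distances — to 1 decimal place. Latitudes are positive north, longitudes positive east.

Leg 1: dist=4115.9 km, bearing=61.3°
Leg 2: dist=10064.9 km, bearing=321.3°
Leg 3: dist=7996.4 km, bearing=180.5°
Leg 4: dist=14920.2 km, bearing=259.1°
Total: 37097.4 km

Leg 1: φ1=0.3726138, φ2=0.5941520, Δφ=0.2215381, Δλ=0.6910963 rad; a=sin²(Δφ/2)+cosφ1·cosφ2·sin²(Δλ/2)=0.1007610171; c=2·atan2(√a, √(1-a))=0.646033560; dist=6371·c=4115.880 ≈ 4115.9 km; running total=4115.9 km
Leg 1 bearing: y=sinΔλ·cosφ2=0.52814997, x=cosφ1·sinφ2-sinφ1·cosφ2·cosΔλ=0.28894730; θ=atan2(y, x)=61.3172° ≈ 61.3°
Leg 2: φ1=0.5941520, φ2=0.6967529, Δφ=0.1026009, Δλ=4.0943295 rad; a=sin²(Δφ/2)+cosφ1·cosφ2·sin²(Δλ/2)=0.5044982010; c=2·atan2(√a, √(1-a))=1.579792850; dist=6371·c=10064.860 ≈ 10064.9 km; running total=14180.8 km
Leg 2 bearing: y=sinΔλ·cosφ2=-0.62505135, x=cosφ1·sinφ2-sinφ1·cosφ2·cosΔλ=0.78053179; θ=atan2(y, x)=-38.6878° <0 so +360° → 321.3122° ≈ 321.3°
Leg 3: φ1=0.6967529, φ2=-0.5583465, Δφ=-1.2550994, Δλ=-0.0093201 rad; a=sin²(Δφ/2)+cosφ1·cosφ2·sin²(Δλ/2)=0.3447746220; c=2·atan2(√a, √(1-a))=1.255129145; dist=6371·c=7996.428 ≈ 7996.4 km; running total=22177.2 km
Leg 3 bearing: y=sinΔλ·cosφ2=-0.00790453, x=cosφ1·sinφ2-sinφ1·cosφ2·cosΔλ=-0.95055660; θ=atan2(y, x)=-179.5236° <0 so +360° → 180.4764° ≈ 180.5°
Leg 4: φ1=-0.5583465, φ2=0.2574780, Δφ=0.8158245, Δλ=-2.3257333 rad; a=sin²(Δφ/2)+cosφ1·cosφ2·sin²(Δλ/2)=0.8484618918; c=2·atan2(√a, √(1-a))=2.341895301; dist=6371·c=14920.215 ≈ 14920.2 km; running total=37097.4 km
Leg 4 bearing: y=sinΔλ·cosφ2=-0.70430606, x=cosφ1·sinφ2-sinφ1·cosφ2·cosΔλ=-0.13509333; θ=atan2(y, x)=-100.8581° <0 so +360° → 259.1419° ≈ 259.1°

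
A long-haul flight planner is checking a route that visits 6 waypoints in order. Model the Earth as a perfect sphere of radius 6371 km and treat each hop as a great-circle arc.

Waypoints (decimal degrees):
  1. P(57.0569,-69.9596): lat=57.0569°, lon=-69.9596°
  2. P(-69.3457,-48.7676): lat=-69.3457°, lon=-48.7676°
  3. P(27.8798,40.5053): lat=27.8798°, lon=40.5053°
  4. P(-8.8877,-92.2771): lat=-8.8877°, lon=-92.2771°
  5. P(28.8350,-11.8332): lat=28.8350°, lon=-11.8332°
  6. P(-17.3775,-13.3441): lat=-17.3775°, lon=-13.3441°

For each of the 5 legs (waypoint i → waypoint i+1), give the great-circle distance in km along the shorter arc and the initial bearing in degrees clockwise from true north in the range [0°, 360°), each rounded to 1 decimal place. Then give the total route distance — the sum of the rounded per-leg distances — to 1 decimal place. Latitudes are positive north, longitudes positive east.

Leg 1: φ1=0.9958308, φ2=-1.2103108, Δφ=-2.2061416, Δλ=0.3698702 rad; a=sin²(Δφ/2)+cosφ1·cosφ2·sin²(Δλ/2)=0.8032135490; c=2·atan2(√a, √(1-a))=2.222355746; dist=6371·c=14158.628 ≈ 14158.6 km; running total=14158.6 km
Leg 1 bearing: y=sinΔλ·cosφ2=0.12750941, x=cosφ1·sinφ2-sinφ1·cosφ2·cosΔλ=-0.78484873; θ=atan2(y, x)=170.7721° ≈ 170.8°
Leg 2: φ1=-1.2103108, φ2=0.4865943, Δφ=1.6969051, Δλ=1.5581060 rad; a=sin²(Δφ/2)+cosφ1·cosφ2·sin²(Δλ/2)=0.7168028963; c=2·atan2(√a, √(1-a))=2.019286803; dist=6371·c=12864.876 ≈ 12864.9 km; running total=27023.5 km
Leg 2 bearing: y=sinΔλ·cosφ2=0.88385937, x=cosφ1·sinφ2-sinφ1·cosφ2·cosΔλ=0.17543838; θ=atan2(y, x)=78.7732° ≈ 78.8°
Leg 3: φ1=0.4865943, φ2=-0.1551196, Δφ=-0.6417139, Δλ=-2.3174901 rad; a=sin²(Δφ/2)+cosφ1·cosφ2·sin²(Δλ/2)=0.8327085796; c=2·atan2(√a, √(1-a))=2.298848847; dist=6371·c=14645.966 ≈ 14646.0 km; running total=41669.5 km
Leg 3 bearing: y=sinΔλ·cosφ2=-0.72512618, x=cosφ1·sinφ2-sinφ1·cosφ2·cosΔλ=0.17723439; θ=atan2(y, x)=-76.2651° <0 so +360° → 283.7349° ≈ 283.7°
Leg 4: φ1=-0.1551196, φ2=0.5032657, Δφ=0.6583853, Δλ=1.4040109 rad; a=sin²(Δφ/2)+cosφ1·cosφ2·sin²(Δλ/2)=0.4654146784; c=2·atan2(√a, √(1-a))=1.501570406; dist=6371·c=9566.505 ≈ 9566.5 km; running total=51236.0 km
Leg 4 bearing: y=sinΔλ·cosφ2=0.86385627, x=cosφ1·sinφ2-sinφ1·cosφ2·cosΔλ=0.49896670; θ=atan2(y, x)=59.9891° ≈ 60.0°
Leg 5: φ1=0.5032657, φ2=-0.3032946, Δφ=-0.8065603, Δλ=-0.0263702 rad; a=sin²(Δφ/2)+cosφ1·cosφ2·sin²(Δλ/2)=0.1541524855; c=2·atan2(√a, √(1-a))=0.806962835; dist=6371·c=5141.160 ≈ 5141.2 km; running total=56377.2 km
Leg 5 bearing: y=sinΔλ·cosφ2=-0.02516367, x=cosφ1·sinφ2-sinφ1·cosφ2·cosΔλ=-0.72175119; θ=atan2(y, x)=-178.0032° <0 so +360° → 181.9968° ≈ 182.0°

Leg 1: dist=14158.6 km, bearing=170.8°
Leg 2: dist=12864.9 km, bearing=78.8°
Leg 3: dist=14646.0 km, bearing=283.7°
Leg 4: dist=9566.5 km, bearing=60.0°
Leg 5: dist=5141.2 km, bearing=182.0°
Total: 56377.2 km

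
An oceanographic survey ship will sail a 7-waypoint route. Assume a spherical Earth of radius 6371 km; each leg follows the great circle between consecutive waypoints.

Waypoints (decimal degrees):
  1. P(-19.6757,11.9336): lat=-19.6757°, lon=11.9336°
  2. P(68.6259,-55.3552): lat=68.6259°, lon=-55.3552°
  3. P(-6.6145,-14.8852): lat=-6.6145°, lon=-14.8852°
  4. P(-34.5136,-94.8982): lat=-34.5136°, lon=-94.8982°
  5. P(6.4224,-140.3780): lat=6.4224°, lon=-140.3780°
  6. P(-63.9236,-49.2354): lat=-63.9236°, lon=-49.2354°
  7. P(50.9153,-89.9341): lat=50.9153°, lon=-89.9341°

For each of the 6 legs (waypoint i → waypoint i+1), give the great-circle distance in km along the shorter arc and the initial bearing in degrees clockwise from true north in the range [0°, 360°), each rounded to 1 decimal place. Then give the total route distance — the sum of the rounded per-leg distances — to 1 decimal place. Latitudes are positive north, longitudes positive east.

Leg 1: dist=11167.4 km, bearing=340.0°
Leg 2: dist=8931.2 km, bearing=139.2°
Leg 3: dist=8677.7 km, bearing=236.0°
Leg 4: dist=6592.4 km, bearing=304.5°
Leg 5: dist=10704.5 km, bearing=153.8°
Leg 6: dist=13248.8 km, bearing=331.9°
Total: 59322.0 km

Leg 1: φ1=-0.3434057, φ2=1.1977479, Δφ=1.5411537, Δλ=-1.1744111 rad; a=sin²(Δφ/2)+cosφ1·cosφ2·sin²(Δλ/2)=0.5905212131; c=2·atan2(√a, √(1-a))=1.752842616; dist=6371·c=11167.360 ≈ 11167.4 km; running total=11167.4 km
Leg 1 bearing: y=sinΔλ·cosφ2=-0.33619692, x=cosφ1·sinφ2-sinφ1·cosφ2·cosΔλ=0.92422685; θ=atan2(y, x)=-19.9894° <0 so +360° → 340.0106° ≈ 340.0°
Leg 2: φ1=1.1977479, φ2=-0.1154448, Δφ=-1.3131927, Δλ=0.7063347 rad; a=sin²(Δφ/2)+cosφ1·cosφ2·sin²(Δλ/2)=0.4159265825; c=2·atan2(√a, √(1-a))=1.401846892; dist=6371·c=8931.167 ≈ 8931.2 km; running total=20098.6 km
Leg 2 bearing: y=sinΔλ·cosφ2=0.64472951, x=cosφ1·sinφ2-sinφ1·cosφ2·cosΔλ=-0.74568794; θ=atan2(y, x)=139.1530° ≈ 139.2°
Leg 3: φ1=-0.1154448, φ2=-0.6023760, Δφ=-0.4869312, Δλ=-1.3964903 rad; a=sin²(Δφ/2)+cosφ1·cosφ2·sin²(Δλ/2)=0.3963923085; c=2·atan2(√a, √(1-a))=1.362068627; dist=6371·c=8677.739 ≈ 8677.7 km; running total=28776.3 km
Leg 3 bearing: y=sinΔλ·cosφ2=-0.81150588, x=cosφ1·sinφ2-sinφ1·cosφ2·cosΔλ=-0.54636983; θ=atan2(y, x)=-123.9516° <0 so +360° → 236.0484° ≈ 236.0°
Leg 4: φ1=-0.6023760, φ2=0.1120920, Δφ=0.7144680, Δλ=-0.7937723 rad; a=sin²(Δφ/2)+cosφ1·cosφ2·sin²(Δλ/2)=0.2446269227; c=2·atan2(√a, √(1-a))=1.034743868; dist=6371·c=6592.353 ≈ 6592.4 km; running total=35368.7 km
Leg 4 bearing: y=sinΔλ·cosφ2=-0.70852867, x=cosφ1·sinφ2-sinφ1·cosφ2·cosΔλ=0.48695532; θ=atan2(y, x)=-55.5002° <0 so +360° → 304.4998° ≈ 304.5°
Leg 5: φ1=0.1120920, φ2=-1.1156773, Δφ=-1.2277693, Δλ=1.5907385 rad; a=sin²(Δφ/2)+cosφ1·cosφ2·sin²(Δλ/2)=0.5545908427; c=2·atan2(√a, √(1-a))=1.680196103; dist=6371·c=10704.529 ≈ 10704.5 km; running total=46073.2 km
Leg 5 bearing: y=sinΔλ·cosφ2=0.43948183, x=cosφ1·sinφ2-sinφ1·cosφ2·cosΔλ=-0.89159132; θ=atan2(y, x)=153.7605° ≈ 153.8°
Leg 6: φ1=-1.1156773, φ2=0.8886396, Δφ=2.0043169, Δλ=-0.7103263 rad; a=sin²(Δφ/2)+cosφ1·cosφ2·sin²(Δλ/2)=0.7435467725; c=2·atan2(√a, √(1-a))=2.079555040; dist=6371·c=13248.845 ≈ 13248.8 km; running total=59322.0 km
Leg 6 bearing: y=sinΔλ·cosφ2=-0.41111669, x=cosφ1·sinφ2-sinφ1·cosφ2·cosΔλ=0.77053419; θ=atan2(y, x)=-28.0820° <0 so +360° → 331.9180° ≈ 331.9°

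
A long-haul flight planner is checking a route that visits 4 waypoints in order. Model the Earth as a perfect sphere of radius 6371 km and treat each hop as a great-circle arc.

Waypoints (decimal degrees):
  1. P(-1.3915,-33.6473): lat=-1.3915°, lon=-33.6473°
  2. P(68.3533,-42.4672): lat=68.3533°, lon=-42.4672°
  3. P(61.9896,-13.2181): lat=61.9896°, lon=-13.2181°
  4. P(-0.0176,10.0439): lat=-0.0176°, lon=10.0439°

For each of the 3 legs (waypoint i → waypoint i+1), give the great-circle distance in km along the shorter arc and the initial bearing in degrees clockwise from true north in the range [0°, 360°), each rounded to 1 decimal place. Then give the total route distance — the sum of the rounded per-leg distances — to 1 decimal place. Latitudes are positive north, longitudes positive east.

Leg 1: dist=7784.9 km, bearing=356.5°
Leg 2: dist=1517.9 km, bearing=103.5°
Leg 3: dist=7167.3 km, bearing=154.0°
Total: 16470.1 km

Leg 1: φ1=-0.0242863, φ2=1.1929901, Δφ=1.2172764, Δλ=-0.1539363 rad; a=sin²(Δφ/2)+cosφ1·cosφ2·sin²(Δλ/2)=0.3290792372; c=2·atan2(√a, √(1-a))=1.221920551; dist=6371·c=7784.856 ≈ 7784.9 km; running total=7784.9 km
Leg 1 bearing: y=sinΔλ·cosφ2=-0.05656037, x=cosφ1·sinφ2-sinφ1·cosφ2·cosΔλ=0.93805399; θ=atan2(y, x)=-3.4505° <0 so +360° → 356.5495° ≈ 356.5°
Leg 2: φ1=1.1929901, φ2=1.0819226, Δφ=-0.1110675, Δλ=0.5104931 rad; a=sin²(Δφ/2)+cosφ1·cosφ2·sin²(Δλ/2)=0.0141244870; c=2·atan2(√a, √(1-a))=0.238256105; dist=6371·c=1517.930 ≈ 1517.9 km; running total=9302.8 km
Leg 2 bearing: y=sinΔλ·cosφ2=0.22946565, x=cosφ1·sinφ2-sinφ1·cosφ2·cosΔλ=-0.05518569; θ=atan2(y, x)=103.5226° ≈ 103.5°
Leg 3: φ1=1.0819226, φ2=-0.0003072, Δφ=-1.0822298, Δλ=0.4059985 rad; a=sin²(Δφ/2)+cosφ1·cosφ2·sin²(Δλ/2)=0.2844082309; c=2·atan2(√a, √(1-a))=1.124992218; dist=6371·c=7167.325 ≈ 7167.3 km; running total=16470.1 km
Leg 3 bearing: y=sinΔλ·cosφ2=0.39493626, x=cosφ1·sinφ2-sinφ1·cosφ2·cosΔλ=-0.81123739; θ=atan2(y, x)=154.0417° ≈ 154.0°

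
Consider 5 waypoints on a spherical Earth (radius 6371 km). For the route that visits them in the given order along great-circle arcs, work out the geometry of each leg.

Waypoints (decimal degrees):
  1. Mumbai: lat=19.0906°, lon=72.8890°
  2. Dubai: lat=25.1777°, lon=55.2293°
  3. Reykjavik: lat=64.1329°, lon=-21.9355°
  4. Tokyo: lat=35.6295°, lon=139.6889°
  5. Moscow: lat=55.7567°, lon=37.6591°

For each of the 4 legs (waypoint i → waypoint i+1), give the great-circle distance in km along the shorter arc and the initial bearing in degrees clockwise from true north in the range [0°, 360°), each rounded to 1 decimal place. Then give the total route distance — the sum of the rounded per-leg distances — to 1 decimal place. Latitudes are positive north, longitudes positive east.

Leg 1: φ1=0.3331938, φ2=0.4394338, Δφ=0.1062399, Δλ=-0.3082199 rad; a=sin²(Δφ/2)+cosφ1·cosφ2·sin²(Δλ/2)=0.0229701700; c=2·atan2(√a, √(1-a))=0.304290869; dist=6371·c=1938.637 ≈ 1938.6 km; running total=1938.6 km
Leg 1 bearing: y=sinΔλ·cosφ2=-0.27454122, x=cosφ1·sinφ2-sinφ1·cosφ2·cosΔλ=0.11998867; θ=atan2(y, x)=-66.3922° <0 so +360° → 293.6078° ≈ 293.6°
Leg 2: φ1=0.4394338, φ2=1.1193303, Δφ=0.6798965, Δλ=-1.3467798 rad; a=sin²(Δφ/2)+cosφ1·cosφ2·sin²(Δλ/2)=0.2647427519; c=2·atan2(√a, √(1-a))=1.080922570; dist=6371·c=6886.558 ≈ 6886.6 km; running total=8825.2 km
Leg 2 bearing: y=sinΔλ·cosφ2=-0.42538375, x=cosφ1·sinφ2-sinφ1·cosφ2·cosΔλ=0.77308782; θ=atan2(y, x)=-28.8213° <0 so +360° → 331.1787° ≈ 331.2°
Leg 3: φ1=1.1193303, φ2=0.6218521, Δφ=-0.4974782, Δλ=2.8208779 rad; a=sin²(Δφ/2)+cosφ1·cosφ2·sin²(Δλ/2)=0.4061778059; c=2·atan2(√a, √(1-a))=1.382032943; dist=6371·c=8804.932 ≈ 8804.9 km; running total=17630.1 km
Leg 3 bearing: y=sinΔλ·cosφ2=0.25623137, x=cosφ1·sinφ2-sinφ1·cosφ2·cosΔλ=0.94822733; θ=atan2(y, x)=15.1214° ≈ 15.1°
Leg 4: φ1=0.6218521, φ2=0.9731380, Δφ=0.3512859, Δλ=-1.7807559 rad; a=sin²(Δφ/2)+cosφ1·cosφ2·sin²(Δλ/2)=0.3068820012; c=2·atan2(√a, √(1-a))=1.174248899; dist=6371·c=7481.140 ≈ 7481.1 km; running total=25111.2 km
Leg 4 bearing: y=sinΔλ·cosφ2=-0.55035082, x=cosφ1·sinφ2-sinφ1·cosφ2·cosΔλ=0.74022681; θ=atan2(y, x)=-36.6304° <0 so +360° → 323.3696° ≈ 323.4°

Leg 1: dist=1938.6 km, bearing=293.6°
Leg 2: dist=6886.6 km, bearing=331.2°
Leg 3: dist=8804.9 km, bearing=15.1°
Leg 4: dist=7481.1 km, bearing=323.4°
Total: 25111.2 km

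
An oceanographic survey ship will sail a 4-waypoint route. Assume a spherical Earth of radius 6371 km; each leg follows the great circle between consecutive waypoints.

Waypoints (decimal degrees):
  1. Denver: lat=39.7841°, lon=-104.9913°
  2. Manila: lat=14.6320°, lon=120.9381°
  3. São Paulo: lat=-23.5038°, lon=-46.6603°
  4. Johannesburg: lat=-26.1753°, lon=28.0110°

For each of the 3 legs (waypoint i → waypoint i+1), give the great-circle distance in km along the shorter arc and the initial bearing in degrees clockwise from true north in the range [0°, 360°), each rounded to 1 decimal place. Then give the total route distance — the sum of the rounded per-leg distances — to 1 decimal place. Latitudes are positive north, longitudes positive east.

Leg 1: dist=12323.2 km, bearing=311.9°
Leg 2: dist=18382.1 km, bearing=231.0°
Leg 3: dist=7431.0 km, bearing=109.7°
Total: 38136.3 km

Leg 1: φ1=0.6943635, φ2=0.2553766, Δφ=-0.4389870, Δλ=3.9432119 rad; a=sin²(Δφ/2)+cosφ1·cosφ2·sin²(Δλ/2)=0.6777599227; c=2·atan2(√a, √(1-a))=1.934266517; dist=6371·c=12323.212 ≈ 12323.2 km; running total=12323.2 km
Leg 1 bearing: y=sinΔλ·cosφ2=-0.69518162, x=cosφ1·sinφ2-sinφ1·cosφ2·cosΔλ=0.62476248; θ=atan2(y, x)=-48.0538° <0 so +360° → 311.9462° ≈ 311.9°
Leg 2: φ1=0.2553766, φ2=-0.4102187, Δφ=-0.6655953, Δλ=-2.9251439 rad; a=sin²(Δφ/2)+cosφ1·cosφ2·sin²(Δλ/2)=0.9836660279; c=2·atan2(√a, √(1-a))=2.885282779; dist=6371·c=18382.137 ≈ 18382.1 km; running total=30705.3 km
Leg 2 bearing: y=sinΔλ·cosφ2=-0.19694453, x=cosφ1·sinφ2-sinφ1·cosφ2·cosΔλ=-0.15962941; θ=atan2(y, x)=-129.0258° <0 so +360° → 230.9742° ≈ 231.0°
Leg 3: φ1=-0.4102187, φ2=-0.4568452, Δφ=-0.0466265, Δλ=1.3032600 rad; a=sin²(Δφ/2)+cosφ1·cosφ2·sin²(Δλ/2)=0.3032573713; c=2·atan2(√a, √(1-a))=1.166376716; dist=6371·c=7430.986 ≈ 7431.0 km; running total=38136.3 km
Leg 3 bearing: y=sinΔλ·cosφ2=0.86552199, x=cosφ1·sinφ2-sinφ1·cosφ2·cosΔλ=-0.30990488; θ=atan2(y, x)=109.7002° ≈ 109.7°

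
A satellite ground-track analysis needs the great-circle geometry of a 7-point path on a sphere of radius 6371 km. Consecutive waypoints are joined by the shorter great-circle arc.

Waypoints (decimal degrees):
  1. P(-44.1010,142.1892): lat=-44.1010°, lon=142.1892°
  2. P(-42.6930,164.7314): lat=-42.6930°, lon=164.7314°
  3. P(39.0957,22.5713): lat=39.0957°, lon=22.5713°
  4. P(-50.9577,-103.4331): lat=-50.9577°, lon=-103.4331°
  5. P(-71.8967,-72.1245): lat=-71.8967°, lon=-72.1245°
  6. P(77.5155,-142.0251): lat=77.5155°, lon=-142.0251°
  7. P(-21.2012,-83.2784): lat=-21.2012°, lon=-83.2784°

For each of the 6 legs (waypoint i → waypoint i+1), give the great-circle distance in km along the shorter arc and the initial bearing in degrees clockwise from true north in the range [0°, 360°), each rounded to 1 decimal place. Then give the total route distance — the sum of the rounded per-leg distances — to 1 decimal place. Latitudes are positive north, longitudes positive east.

Leg 1: dist=1822.3 km, bearing=92.9°
Leg 2: dist=16836.3 km, bearing=275.7°
Leg 3: dist=15678.6 km, bearing=234.1°
Leg 4: dist=2792.6 km, bearing=157.6°
Leg 5: dist=17214.7 km, bearing=331.5°
Leg 6: dist=11607.7 km, bearing=124.6°
Total: 65952.2 km

Leg 1: φ1=-0.7697077, φ2=-0.7451334, Δφ=0.0245742, Δλ=0.3934356 rad; a=sin²(Δφ/2)+cosφ1·cosφ2·sin²(Δλ/2)=0.0203140662; c=2·atan2(√a, √(1-a))=0.286028880; dist=6371·c=1822.290 ≈ 1822.3 km; running total=1822.3 km
Leg 1 bearing: y=sinΔλ·cosφ2=0.28177141, x=cosφ1·sinφ2-sinφ1·cosφ2·cosΔλ=-0.01450841; θ=atan2(y, x)=92.9476° ≈ 92.9°
Leg 2: φ1=-0.7451334, φ2=0.6823487, Δφ=1.4274821, Δλ=-2.4811618 rad; a=sin²(Δφ/2)+cosφ1·cosφ2·sin²(Δλ/2)=0.9390424396; c=2·atan2(√a, √(1-a))=2.642641409; dist=6371·c=16836.268 ≈ 16836.3 km; running total=18658.6 km
Leg 2 bearing: y=sinΔλ·cosφ2=-0.47610026, x=cosφ1·sinφ2-sinφ1·cosφ2·cosΔλ=0.04791126; θ=atan2(y, x)=-84.2535° <0 so +360° → 275.7465° ≈ 275.7°
Leg 3: φ1=0.6823487, φ2=-0.8893796, Δφ=-1.5717283, Δλ=-2.1991917 rad; a=sin²(Δφ/2)+cosφ1·cosφ2·sin²(Δλ/2)=0.8885809669; c=2·atan2(√a, √(1-a))=2.460939626; dist=6371·c=15678.646 ≈ 15678.6 km; running total=34337.2 km
Leg 3 bearing: y=sinΔλ·cosφ2=-0.50956649, x=cosφ1·sinφ2-sinφ1·cosφ2·cosΔλ=-0.36927134; θ=atan2(y, x)=-125.9300° <0 so +360° → 234.0700° ≈ 234.1°
Leg 4: φ1=-0.8893796, φ2=-1.2548341, Δφ=-0.3654545, Δλ=0.5464382 rad; a=sin²(Δφ/2)+cosφ1·cosφ2·sin²(Δλ/2)=0.0472701339; c=2·atan2(√a, √(1-a))=0.438334684; dist=6371·c=2792.630 ≈ 2792.6 km; running total=37129.8 km
Leg 4 bearing: y=sinΔλ·cosφ2=0.16147063, x=cosφ1·sinφ2-sinφ1·cosφ2·cosΔλ=-0.39251740; θ=atan2(y, x)=157.6391° ≈ 157.6°
Leg 5: φ1=-1.2548341, φ2=1.3529007, Δφ=2.6077348, Δλ=-1.2199956 rad; a=sin²(Δφ/2)+cosφ1·cosφ2·sin²(Δλ/2)=0.9524695272; c=2·atan2(√a, √(1-a))=2.702032807; dist=6371·c=17214.651 ≈ 17214.7 km; running total=54344.5 km
Leg 5 bearing: y=sinΔλ·cosφ2=-0.20300994, x=cosφ1·sinφ2-sinφ1·cosφ2·cosΔλ=0.37399502; θ=atan2(y, x)=-28.4938° <0 so +360° → 331.5062° ≈ 331.5°
Leg 6: φ1=1.3529007, φ2=-0.3700307, Δφ=-1.7229314, Δλ=1.0253233 rad; a=sin²(Δφ/2)+cosφ1·cosφ2·sin²(Δλ/2)=0.6242636651; c=2·atan2(√a, √(1-a))=1.821955913; dist=6371·c=11607.681 ≈ 11607.7 km; running total=65952.2 km
Leg 6 bearing: y=sinΔλ·cosφ2=0.79702035, x=cosφ1·sinφ2-sinφ1·cosφ2·cosΔλ=-0.55044775; θ=atan2(y, x)=124.6302° ≈ 124.6°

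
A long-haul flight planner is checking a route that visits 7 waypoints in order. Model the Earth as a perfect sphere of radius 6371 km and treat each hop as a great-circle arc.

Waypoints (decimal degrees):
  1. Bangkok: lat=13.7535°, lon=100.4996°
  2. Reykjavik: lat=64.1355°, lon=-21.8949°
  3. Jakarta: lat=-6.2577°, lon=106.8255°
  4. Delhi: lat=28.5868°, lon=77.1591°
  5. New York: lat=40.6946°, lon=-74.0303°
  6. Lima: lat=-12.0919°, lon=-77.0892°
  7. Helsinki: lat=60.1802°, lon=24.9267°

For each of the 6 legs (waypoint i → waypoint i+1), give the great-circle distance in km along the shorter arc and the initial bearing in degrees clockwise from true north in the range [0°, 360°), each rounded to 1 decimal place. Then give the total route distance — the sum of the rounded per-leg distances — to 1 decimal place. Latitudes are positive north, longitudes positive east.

Leg 1: dist=10090.9 km, bearing=338.4°
Leg 2: dist=12417.7 km, bearing=56.6°
Leg 3: dist=5011.1 km, bearing=322.1°
Leg 4: dist=11758.4 km, bearing=337.7°
Leg 5: dist=5878.0 km, bearing=183.8°
Leg 6: dist=11835.3 km, bearing=30.5°
Total: 56991.4 km

Leg 1: φ1=0.2400439, φ2=1.1193756, Δφ=0.8793318, Δλ=-2.1361870 rad; a=sin²(Δφ/2)+cosφ1·cosφ2·sin²(Δλ/2)=0.5065424840; c=2·atan2(√a, √(1-a))=1.583881668; dist=6371·c=10090.910 ≈ 10090.9 km; running total=10090.9 km
Leg 1 bearing: y=sinΔλ·cosφ2=-0.36835572, x=cosφ1·sinφ2-sinφ1·cosφ2·cosΔλ=0.92959284; θ=atan2(y, x)=-21.6162° <0 so +360° → 338.3838° ≈ 338.4°
Leg 2: φ1=1.1193756, φ2=-0.1092175, Δφ=-1.2285931, Δλ=2.2465948 rad; a=sin²(Δφ/2)+cosφ1·cosφ2·sin²(Δλ/2)=0.6846677866; c=2·atan2(√a, √(1-a))=1.949090267; dist=6371·c=12417.654 ≈ 12417.7 km; running total=22508.6 km
Leg 2 bearing: y=sinΔλ·cosφ2=0.77555903, x=cosφ1·sinφ2-sinφ1·cosφ2·cosΔλ=0.51195647; θ=atan2(y, x)=56.5707° ≈ 56.6°
Leg 3: φ1=-0.1092175, φ2=0.4989338, Δφ=0.6081513, Δλ=-0.5177764 rad; a=sin²(Δφ/2)+cosφ1·cosφ2·sin²(Δλ/2)=0.1468536400; c=2·atan2(√a, √(1-a))=0.786548758; dist=6371·c=5011.102 ≈ 5011.1 km; running total=27519.7 km
Leg 3 bearing: y=sinΔλ·cosφ2=-0.43461154, x=cosφ1·sinφ2-sinφ1·cosφ2·cosΔλ=0.55880534; θ=atan2(y, x)=-37.8740° <0 so +360° → 322.1260° ≈ 322.1°
Leg 4: φ1=0.4989338, φ2=0.7102548, Δφ=0.2113210, Δλ=-2.6387528 rad; a=sin²(Δφ/2)+cosφ1·cosφ2·sin²(Δλ/2)=0.6356841357; c=2·atan2(√a, √(1-a))=1.845610691; dist=6371·c=11758.386 ≈ 11758.4 km; running total=39278.1 km
Leg 4 bearing: y=sinΔλ·cosφ2=-0.36538652, x=cosφ1·sinφ2-sinφ1·cosφ2·cosΔλ=0.89042234; θ=atan2(y, x)=-22.3109° <0 so +360° → 337.6891° ≈ 337.7°
Leg 5: φ1=0.7102548, φ2=-0.2110435, Δφ=-0.9212982, Δλ=-0.0533879 rad; a=sin²(Δφ/2)+cosφ1·cosφ2·sin²(Δλ/2)=0.1981347644; c=2·atan2(√a, √(1-a))=0.922623929; dist=6371·c=5878.037 ≈ 5878.0 km; running total=45156.1 km
Leg 5 bearing: y=sinΔλ·cosφ2=-0.05217856, x=cosφ1·sinφ2-sinφ1·cosφ2·cosΔλ=-0.79547905; θ=atan2(y, x)=-176.2471° <0 so +360° → 183.7529° ≈ 183.8°
Leg 6: φ1=-0.2110435, φ2=1.0503426, Δφ=1.2613861, Δλ=1.7805133 rad; a=sin²(Δφ/2)+cosφ1·cosφ2·sin²(Δλ/2)=0.6414854603; c=2·atan2(√a, √(1-a))=1.857686548; dist=6371·c=11835.321 ≈ 11835.3 km; running total=56991.4 km
Leg 6 bearing: y=sinΔλ·cosφ2=0.48637847, x=cosφ1·sinφ2-sinφ1·cosφ2·cosΔλ=0.82665799; θ=atan2(y, x)=30.4712° ≈ 30.5°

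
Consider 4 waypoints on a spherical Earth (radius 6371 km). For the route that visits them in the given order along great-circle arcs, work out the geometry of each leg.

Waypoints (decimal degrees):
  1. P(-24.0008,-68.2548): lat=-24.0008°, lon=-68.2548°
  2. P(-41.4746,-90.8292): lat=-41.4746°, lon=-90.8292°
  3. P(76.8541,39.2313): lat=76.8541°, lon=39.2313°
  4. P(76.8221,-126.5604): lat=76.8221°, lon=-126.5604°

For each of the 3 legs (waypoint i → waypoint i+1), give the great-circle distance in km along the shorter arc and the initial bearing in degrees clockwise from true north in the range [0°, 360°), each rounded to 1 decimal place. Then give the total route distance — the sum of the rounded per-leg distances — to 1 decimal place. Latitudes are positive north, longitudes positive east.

Leg 1: dist=2852.8 km, bearing=221.6°
Leg 2: dist=15455.1 km, bearing=15.4°
Leg 3: dist=2904.2 km, bearing=352.7°
Total: 21212.1 km

Leg 1: φ1=-0.4188930, φ2=-0.7238683, Δφ=-0.3049753, Δλ=-0.3939976 rad; a=sin²(Δφ/2)+cosφ1·cosφ2·sin²(Δλ/2)=0.0492942077; c=2·atan2(√a, √(1-a))=0.447777509; dist=6371·c=2852.791 ≈ 2852.8 km; running total=2852.8 km
Leg 1 bearing: y=sinΔλ·cosφ2=-0.28762395, x=cosφ1·sinφ2-sinφ1·cosφ2·cosΔλ=-0.32361956; θ=atan2(y, x)=-138.3702° <0 so +360° → 221.6298° ≈ 221.6°
Leg 2: φ1=-0.7238683, φ2=1.3413571, Δφ=2.0652254, Δλ=2.2699840 rad; a=sin²(Δφ/2)+cosφ1·cosφ2·sin²(Δλ/2)=0.8773013755; c=2·atan2(√a, √(1-a))=2.425844841; dist=6371·c=15455.057 ≈ 15455.1 km; running total=18307.9 km
Leg 2 bearing: y=sinΔλ·cosφ2=0.17406817, x=cosφ1·sinφ2-sinφ1·cosφ2·cosΔλ=0.63267287; θ=atan2(y, x)=15.3833° ≈ 15.4°
Leg 3: φ1=1.3413571, φ2=1.3407986, Δφ=-0.0005585, Δλ=-2.8936110 rad; a=sin²(Δφ/2)+cosφ1·cosφ2·sin²(Δλ/2)=0.0510558148; c=2·atan2(√a, √(1-a))=0.455847252; dist=6371·c=2904.203 ≈ 2904.2 km; running total=21212.1 km
Leg 3 bearing: y=sinΔλ·cosφ2=-0.05595605, x=cosφ1·sinφ2-sinφ1·cosφ2·cosΔλ=0.43665249; θ=atan2(y, x)=-7.3025° <0 so +360° → 352.6975° ≈ 352.7°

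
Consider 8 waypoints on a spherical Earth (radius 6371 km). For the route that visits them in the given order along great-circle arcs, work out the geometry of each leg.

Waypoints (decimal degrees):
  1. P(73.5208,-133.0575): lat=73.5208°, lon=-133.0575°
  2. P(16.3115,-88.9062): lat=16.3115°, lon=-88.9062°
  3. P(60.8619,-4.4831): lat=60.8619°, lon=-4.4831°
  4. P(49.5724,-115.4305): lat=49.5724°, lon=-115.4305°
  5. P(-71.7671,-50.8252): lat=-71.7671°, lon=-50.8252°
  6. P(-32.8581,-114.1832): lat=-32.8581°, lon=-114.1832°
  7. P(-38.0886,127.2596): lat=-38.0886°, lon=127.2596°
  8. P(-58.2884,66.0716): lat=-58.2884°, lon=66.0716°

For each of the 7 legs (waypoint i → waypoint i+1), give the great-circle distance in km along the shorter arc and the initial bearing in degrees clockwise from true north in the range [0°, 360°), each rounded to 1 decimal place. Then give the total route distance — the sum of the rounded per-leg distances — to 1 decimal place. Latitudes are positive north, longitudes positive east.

Leg 1: dist=6928.7 km, bearing=131.0°
Leg 2: dist=8128.2 km, bearing=30.4°
Leg 3: dist=6282.0 km, bearing=313.4°
Leg 4: dist=14399.0 km, bearing=158.5°
Leg 5: dist=5639.3 km, bearing=284.1°
Leg 6: dist=9888.8 km, bearing=223.7°
Leg 7: dist=4848.2 km, bearing=221.9°
Total: 56114.2 km

Leg 1: φ1=1.2831800, φ2=0.2846894, Δφ=-0.9984906, Δλ=0.7705856 rad; a=sin²(Δφ/2)+cosφ1·cosφ2·sin²(Δλ/2)=0.2676689385; c=2·atan2(√a, √(1-a))=1.087543325; dist=6371·c=6928.739 ≈ 6928.7 km; running total=6928.7 km
Leg 1 bearing: y=sinΔλ·cosφ2=0.66851840, x=cosφ1·sinφ2-sinφ1·cosφ2·cosΔλ=-0.58066536; θ=atan2(y, x)=130.9771° ≈ 131.0°
Leg 2: φ1=0.2846894, φ2=1.0622405, Δφ=0.7775512, Δλ=1.4734611 rad; a=sin²(Δφ/2)+cosφ1·cosφ2·sin²(Δλ/2)=0.3546345560; c=2·atan2(√a, √(1-a))=1.275805694; dist=6371·c=8128.158 ≈ 8128.2 km; running total=15056.9 km
Leg 2 bearing: y=sinΔλ·cosφ2=0.48461157, x=cosφ1·sinφ2-sinφ1·cosφ2·cosΔλ=0.82500132; θ=atan2(y, x)=30.4303° ≈ 30.4°
Leg 3: φ1=1.0622405, φ2=0.8652016, Δφ=-0.1970389, Δλ=-1.9363974 rad; a=sin²(Δφ/2)+cosφ1·cosφ2·sin²(Δλ/2)=0.2239976582; c=2·atan2(√a, √(1-a))=0.986029841; dist=6371·c=6281.996 ≈ 6282.0 km; running total=21338.9 km
Leg 3 bearing: y=sinΔλ·cosφ2=-0.60562755, x=cosφ1·sinφ2-sinφ1·cosφ2·cosΔλ=0.57315451; θ=atan2(y, x)=-46.5780° <0 so +360° → 313.4220° ≈ 313.4°
Leg 4: φ1=0.8652016, φ2=-1.2525722, Δφ=-2.1177738, Δλ=1.1275752 rad; a=sin²(Δφ/2)+cosφ1·cosφ2·sin²(Δλ/2)=0.8179966760; c=2·atan2(√a, √(1-a))=2.260091400; dist=6371·c=14399.042 ≈ 14399.0 km; running total=35737.9 km
Leg 4 bearing: y=sinΔλ·cosφ2=0.28264828, x=cosφ1·sinφ2-sinφ1·cosφ2·cosΔλ=-0.71806853; θ=atan2(y, x)=158.5143° ≈ 158.5°
Leg 5: φ1=-1.2525722, φ2=-0.5734820, Δφ=0.6790902, Δλ=-1.1058057 rad; a=sin²(Δφ/2)+cosφ1·cosφ2·sin²(Δλ/2)=0.1834129282; c=2·atan2(√a, √(1-a))=0.885149049; dist=6371·c=5639.285 ≈ 5639.3 km; running total=41377.2 km
Leg 5 bearing: y=sinΔλ·cosφ2=-0.75082872, x=cosφ1·sinφ2-sinφ1·cosφ2·cosΔλ=0.18800729; θ=atan2(y, x)=-75.9422° <0 so +360° → 284.0578° ≈ 284.1°
Leg 6: φ1=-0.5734820, φ2=-0.6647715, Δφ=-0.0912894, Δλ=4.2139718 rad; a=sin²(Δφ/2)+cosφ1·cosφ2·sin²(Δλ/2)=0.4906776435; c=2·atan2(√a, √(1-a))=1.552150533; dist=6371·c=9888.751 ≈ 9888.8 km; running total=51266.0 km
Leg 6 bearing: y=sinΔλ·cosφ2=-0.69130457, x=cosφ1·sinφ2-sinφ1·cosφ2·cosΔλ=-0.72232289; θ=atan2(y, x)=-136.2570° <0 so +360° → 223.7430° ≈ 223.7°
Leg 7: φ1=-0.6647715, φ2=-1.0173245, Δφ=-0.3525530, Δλ=-1.0679321 rad; a=sin²(Δφ/2)+cosφ1·cosφ2·sin²(Δλ/2)=0.1379173148; c=2·atan2(√a, √(1-a))=0.760972966; dist=6371·c=4848.159 ≈ 4848.2 km; running total=56114.2 km
Leg 7 bearing: y=sinΔλ·cosφ2=-0.46057221, x=cosφ1·sinφ2-sinφ1·cosφ2·cosΔλ=-0.51328136; θ=atan2(y, x)=-138.0981° <0 so +360° → 221.9019° ≈ 221.9°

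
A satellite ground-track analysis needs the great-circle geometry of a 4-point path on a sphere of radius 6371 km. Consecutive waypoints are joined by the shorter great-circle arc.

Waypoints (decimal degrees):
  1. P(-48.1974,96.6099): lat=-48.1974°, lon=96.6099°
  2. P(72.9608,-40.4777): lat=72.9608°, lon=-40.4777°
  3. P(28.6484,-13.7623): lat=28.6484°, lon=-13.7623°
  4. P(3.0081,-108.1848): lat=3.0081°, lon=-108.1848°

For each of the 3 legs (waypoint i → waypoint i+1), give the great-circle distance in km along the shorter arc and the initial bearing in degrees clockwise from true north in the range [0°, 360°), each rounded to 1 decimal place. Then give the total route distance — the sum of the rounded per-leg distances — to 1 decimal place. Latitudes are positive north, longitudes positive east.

Leg 1: dist=16550.9 km, bearing=337.3°
Leg 2: dist=5172.9 km, bearing=147.1°
Leg 3: dist=10277.9 km, bearing=274.8°
Total: 32001.7 km

Leg 1: φ1=-0.8412033, φ2=1.2734062, Δφ=2.1146095, Δλ=-2.3926300 rad; a=sin²(Δφ/2)+cosφ1·cosφ2·sin²(Δλ/2)=0.9278882079; c=2·atan2(√a, √(1-a))=2.597846076; dist=6371·c=16550.877 ≈ 16550.9 km; running total=16550.9 km
Leg 1 bearing: y=sinΔλ·cosφ2=-0.19951530, x=cosφ1·sinφ2-sinφ1·cosφ2·cosΔλ=0.47732627; θ=atan2(y, x)=-22.6842° <0 so +360° → 337.3158° ≈ 337.3°
Leg 2: φ1=1.2734062, φ2=0.5000089, Δφ=-0.7733973, Δλ=0.4662717 rad; a=sin²(Δφ/2)+cosφ1·cosφ2·sin²(Δλ/2)=0.1559546926; c=2·atan2(√a, √(1-a))=0.811941936; dist=6371·c=5172.882 ≈ 5172.9 km; running total=21723.8 km
Leg 2 bearing: y=sinΔλ·cosφ2=0.39452331, x=cosφ1·sinφ2-sinφ1·cosφ2·cosΔλ=-0.60900137; θ=atan2(y, x)=147.0640° ≈ 147.1°
Leg 3: φ1=0.5000089, φ2=0.0525012, Δφ=-0.4475077, Δλ=-1.6479835 rad; a=sin²(Δφ/2)+cosφ1·cosφ2·sin²(Δλ/2)=0.5212090137; c=2·atan2(√a, √(1-a))=1.613227085; dist=6371·c=10277.870 ≈ 10277.9 km; running total=32001.7 km
Leg 3 bearing: y=sinΔλ·cosφ2=-0.99564878, x=cosφ1·sinφ2-sinφ1·cosφ2·cosΔλ=0.08297123; θ=atan2(y, x)=-85.2363° <0 so +360° → 274.7637° ≈ 274.8°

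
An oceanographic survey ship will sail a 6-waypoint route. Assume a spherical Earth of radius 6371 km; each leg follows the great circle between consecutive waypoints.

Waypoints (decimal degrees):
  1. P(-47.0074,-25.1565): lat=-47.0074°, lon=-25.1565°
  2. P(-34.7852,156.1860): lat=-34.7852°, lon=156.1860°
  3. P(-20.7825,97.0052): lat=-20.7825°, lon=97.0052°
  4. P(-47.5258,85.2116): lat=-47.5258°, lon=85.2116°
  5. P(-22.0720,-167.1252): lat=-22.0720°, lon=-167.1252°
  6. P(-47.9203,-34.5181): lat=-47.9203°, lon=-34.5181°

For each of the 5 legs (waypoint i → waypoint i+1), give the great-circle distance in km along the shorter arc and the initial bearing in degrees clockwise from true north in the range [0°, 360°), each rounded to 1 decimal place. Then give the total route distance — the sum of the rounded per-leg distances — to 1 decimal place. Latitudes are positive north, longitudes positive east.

Leg 1: dist=10919.2 km, bearing=181.1°
Leg 2: dist=5941.0 km, bearing=268.7°
Leg 3: dist=3157.2 km, bearing=196.9°
Leg 4: dist=9450.7 km, bearing=117.6°
Leg 5: dist=10912.3 km, bearing=150.1°
Total: 40380.4 km

Leg 1: φ1=-0.8204339, φ2=-0.6071163, Δφ=0.2133176, Δλ=3.1650237 rad; a=sin²(Δφ/2)+cosφ1·cosφ2·sin²(Δλ/2)=0.5713015186; c=2·atan2(√a, √(1-a))=1.713887161; dist=6371·c=10919.175 ≈ 10919.2 km; running total=10919.2 km
Leg 1 bearing: y=sinΔλ·cosφ2=-0.01924208, x=cosφ1·sinφ2-sinφ1·cosφ2·cosΔλ=-0.98959290; θ=atan2(y, x)=-178.8861° <0 so +360° → 181.1139° ≈ 181.1°
Leg 2: φ1=-0.6071163, φ2=-0.3627231, Δφ=0.2443932, Δλ=-1.0328998 rad; a=sin²(Δφ/2)+cosφ1·cosφ2·sin²(Δλ/2)=0.2020882808; c=2·atan2(√a, √(1-a))=0.932505762; dist=6371·c=5940.994 ≈ 5941.0 km; running total=16860.2 km
Leg 2 bearing: y=sinΔλ·cosφ2=-0.80291043, x=cosφ1·sinφ2-sinφ1·cosφ2·cosΔλ=-0.01814605; θ=atan2(y, x)=-91.2947° <0 so +360° → 268.7053° ≈ 268.7°
Leg 3: φ1=-0.3627231, φ2=-0.8294817, Δφ=-0.4667586, Δλ=-0.2058372 rad; a=sin²(Δφ/2)+cosφ1·cosφ2·sin²(Δλ/2)=0.0601477460; c=2·atan2(√a, √(1-a))=0.495555891; dist=6371·c=3157.187 ≈ 3157.2 km; running total=20017.4 km
Leg 3 bearing: y=sinΔλ·cosφ2=-0.13801379, x=cosφ1·sinφ2-sinφ1·cosφ2·cosΔλ=-0.45505183; θ=atan2(y, x)=-163.1278° <0 so +360° → 196.8722° ≈ 196.9°
Leg 4: φ1=-0.8294817, φ2=-0.3852291, Δφ=0.4442526, Δλ=-4.4041080 rad; a=sin²(Δφ/2)+cosφ1·cosφ2·sin²(Δλ/2)=0.4563549068; c=2·atan2(√a, √(1-a))=1.483394906; dist=6371·c=9450.709 ≈ 9450.7 km; running total=29468.1 km
Leg 4 bearing: y=sinΔλ·cosφ2=0.88302397, x=cosφ1·sinφ2-sinφ1·cosφ2·cosΔλ=-0.46113891; θ=atan2(y, x)=117.5748° ≈ 117.6°
Leg 5: φ1=-0.3852291, φ2=-0.8363670, Δφ=-0.4511379, Δλ=2.3144305 rad; a=sin²(Δφ/2)+cosφ1·cosφ2·sin²(Δλ/2)=0.5707636098; c=2·atan2(√a, √(1-a))=1.712800320; dist=6371·c=10912.251 ≈ 10912.3 km; running total=40380.4 km
Leg 5 bearing: y=sinΔλ·cosφ2=0.49324933, x=cosφ1·sinφ2-sinφ1·cosφ2·cosΔλ=-0.85829782; θ=atan2(y, x)=150.1147° ≈ 150.1°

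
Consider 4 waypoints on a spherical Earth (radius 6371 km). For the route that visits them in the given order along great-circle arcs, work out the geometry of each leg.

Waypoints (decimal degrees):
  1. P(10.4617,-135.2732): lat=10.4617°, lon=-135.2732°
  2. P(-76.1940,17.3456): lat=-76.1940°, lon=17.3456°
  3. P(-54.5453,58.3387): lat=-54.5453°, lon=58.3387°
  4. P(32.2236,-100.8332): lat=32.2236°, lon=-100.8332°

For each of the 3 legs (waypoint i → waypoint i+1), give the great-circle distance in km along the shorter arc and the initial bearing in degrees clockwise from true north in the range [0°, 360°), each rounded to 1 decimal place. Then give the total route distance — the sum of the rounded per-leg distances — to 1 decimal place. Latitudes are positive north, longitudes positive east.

Leg 1: φ1=0.1825911, φ2=-1.3298362, Δφ=-1.5124273, Δλ=2.6637006 rad; a=sin²(Δφ/2)+cosφ1·cosφ2·sin²(Δλ/2)=0.6923548798; c=2·atan2(√a, √(1-a))=1.965689688; dist=6371·c=12523.409 ≈ 12523.4 km; running total=12523.4 km
Leg 1 bearing: y=sinΔλ·cosφ2=0.10975032, x=cosφ1·sinφ2-sinφ1·cosφ2·cosΔλ=-0.91648964; θ=atan2(y, x)=173.1713° ≈ 173.2°
Leg 2: φ1=-1.3298362, φ2=-0.9519951, Δφ=0.3778411, Δλ=0.7154646 rad; a=sin²(Δφ/2)+cosφ1·cosφ2·sin²(Δλ/2)=0.0522397613; c=2·atan2(√a, √(1-a))=0.461196938; dist=6371·c=2938.286 ≈ 2938.3 km; running total=15461.7 km
Leg 2 bearing: y=sinΔλ·cosφ2=0.38050029, x=cosφ1·sinφ2-sinφ1·cosφ2·cosΔλ=0.23078692; θ=atan2(y, x)=58.7617° ≈ 58.8°
Leg 3: φ1=-0.9519951, φ2=0.5624079, Δφ=1.5144030, Δλ=-2.7780737 rad; a=sin²(Δφ/2)+cosφ1·cosφ2·sin²(Δλ/2)=0.9464992115; c=2·atan2(√a, √(1-a))=2.674760359; dist=6371·c=17040.898 ≈ 17040.9 km; running total=32502.6 km
Leg 3 bearing: y=sinΔλ·cosφ2=-0.30079894, x=cosφ1·sinφ2-sinφ1·cosφ2·cosΔλ=-0.33477428; θ=atan2(y, x)=-138.0599° <0 so +360° → 221.9401° ≈ 221.9°

Leg 1: dist=12523.4 km, bearing=173.2°
Leg 2: dist=2938.3 km, bearing=58.8°
Leg 3: dist=17040.9 km, bearing=221.9°
Total: 32502.6 km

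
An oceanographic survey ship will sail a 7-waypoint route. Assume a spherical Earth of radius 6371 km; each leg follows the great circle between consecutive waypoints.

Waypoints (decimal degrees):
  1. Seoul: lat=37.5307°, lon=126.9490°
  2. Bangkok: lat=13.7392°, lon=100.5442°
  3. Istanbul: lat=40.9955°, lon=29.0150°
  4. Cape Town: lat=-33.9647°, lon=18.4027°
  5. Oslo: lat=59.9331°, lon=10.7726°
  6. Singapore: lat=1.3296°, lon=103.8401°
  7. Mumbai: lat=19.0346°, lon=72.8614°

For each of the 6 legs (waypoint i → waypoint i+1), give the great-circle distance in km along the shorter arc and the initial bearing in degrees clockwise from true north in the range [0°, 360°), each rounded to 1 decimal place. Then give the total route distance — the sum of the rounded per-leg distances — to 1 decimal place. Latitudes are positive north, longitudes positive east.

Leg 1: φ1=0.6550343, φ2=0.2397943, Δφ=-0.4152400, Δλ=-0.4608507 rad; a=sin²(Δφ/2)+cosφ1·cosφ2·sin²(Δλ/2)=0.0826730812; c=2·atan2(√a, √(1-a))=0.583292342; dist=6371·c=3716.156 ≈ 3716.2 km; running total=3716.2 km
Leg 1 bearing: y=sinΔλ·cosφ2=-0.43198566, x=cosφ1·sinφ2-sinφ1·cosφ2·cosΔλ=-0.34167435; θ=atan2(y, x)=-128.3419° <0 so +360° → 231.6581° ≈ 231.7°
Leg 2: φ1=0.2397943, φ2=0.7155065, Δφ=0.4757122, Δλ=-1.2484201 rad; a=sin²(Δφ/2)+cosφ1·cosφ2·sin²(Δλ/2)=0.3059579605; c=2·atan2(√a, √(1-a))=1.172244500; dist=6371·c=7468.370 ≈ 7468.4 km; running total=11184.6 km
Leg 2 bearing: y=sinΔλ·cosφ2=-0.71587977, x=cosφ1·sinφ2-sinφ1·cosφ2·cosΔλ=0.58043682; θ=atan2(y, x)=-50.9648° <0 so +360° → 309.0352° ≈ 309.0°
Leg 3: φ1=0.7155065, φ2=-0.5927958, Δφ=-1.3083023, Δλ=-0.1852196 rad; a=sin²(Δφ/2)+cosφ1·cosφ2·sin²(Δλ/2)=0.3756084996; c=2·atan2(√a, √(1-a))=1.319372779; dist=6371·c=8405.724 ≈ 8405.7 km; running total=19590.3 km
Leg 3 bearing: y=sinΔλ·cosφ2=-0.15274093, x=cosφ1·sinφ2-sinφ1·cosφ2·cosΔλ=-0.95643987; θ=atan2(y, x)=-170.9266° <0 so +360° → 189.0734° ≈ 189.1°
Leg 4: φ1=-0.5927958, φ2=1.0460299, Δφ=1.6388258, Δλ=-0.1331704 rad; a=sin²(Δφ/2)+cosφ1·cosφ2·sin²(Δλ/2)=0.5358280555; c=2·atan2(√a, √(1-a))=1.642513901; dist=6371·c=10464.456 ≈ 10464.5 km; running total=30054.8 km
Leg 4 bearing: y=sinΔλ·cosφ2=-0.06652277, x=cosφ1·sinφ2-sinφ1·cosφ2·cosΔλ=0.99520858; θ=atan2(y, x)=-3.8241° <0 so +360° → 356.1759° ≈ 356.2°
Leg 5: φ1=1.0460299, φ2=0.0232059, Δφ=-1.0228240, Δλ=1.6243343 rad; a=sin²(Δφ/2)+cosφ1·cosφ2·sin²(Δλ/2)=0.5033607714; c=2·atan2(√a, √(1-a))=1.577517920; dist=6371·c=10050.367 ≈ 10050.4 km; running total=40105.2 km
Leg 5 bearing: y=sinΔλ·cosφ2=0.99829833, x=cosφ1·sinφ2-sinφ1·cosφ2·cosΔλ=0.05792472; θ=atan2(y, x)=86.6792° ≈ 86.7°
Leg 6: φ1=0.0232059, φ2=0.3322164, Δφ=0.3090105, Δλ=-0.5406803 rad; a=sin²(Δφ/2)+cosφ1·cosφ2·sin²(Δλ/2)=0.0910853350; c=2·atan2(√a, √(1-a))=0.613167537; dist=6371·c=3906.490 ≈ 3906.5 km; running total=44011.7 km
Leg 6 bearing: y=sinΔλ·cosφ2=-0.48657545, x=cosφ1·sinφ2-sinφ1·cosφ2·cosΔλ=0.30724504; θ=atan2(y, x)=-57.7299° <0 so +360° → 302.2701° ≈ 302.3°

Leg 1: dist=3716.2 km, bearing=231.7°
Leg 2: dist=7468.4 km, bearing=309.0°
Leg 3: dist=8405.7 km, bearing=189.1°
Leg 4: dist=10464.5 km, bearing=356.2°
Leg 5: dist=10050.4 km, bearing=86.7°
Leg 6: dist=3906.5 km, bearing=302.3°
Total: 44011.7 km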